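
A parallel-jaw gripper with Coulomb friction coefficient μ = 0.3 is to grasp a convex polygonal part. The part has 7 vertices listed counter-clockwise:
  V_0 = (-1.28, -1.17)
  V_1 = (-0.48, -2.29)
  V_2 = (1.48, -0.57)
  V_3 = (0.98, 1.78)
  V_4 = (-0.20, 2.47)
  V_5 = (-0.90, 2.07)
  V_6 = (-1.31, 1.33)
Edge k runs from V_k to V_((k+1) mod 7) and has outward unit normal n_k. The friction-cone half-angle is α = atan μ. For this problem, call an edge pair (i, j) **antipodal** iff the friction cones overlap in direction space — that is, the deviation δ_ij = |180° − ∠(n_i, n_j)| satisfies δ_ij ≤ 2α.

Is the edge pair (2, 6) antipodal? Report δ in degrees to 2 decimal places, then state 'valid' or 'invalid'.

δ = 11.32°, valid

α = atan 0.3 = 16.70°;  2α = 33.40°
edge 2: e_2 = (-0.50, +2.35);  n_2 = (+0.9781, +0.2081)
edge 6: e_6 = (+0.03, -2.50);  n_6 = (-0.9999, -0.0120)
∠(n_2, n_6) = 168.68°
δ = |180° − 168.68°| = 11.32°
11.32° ≤ 2α = 33.40°  →  valid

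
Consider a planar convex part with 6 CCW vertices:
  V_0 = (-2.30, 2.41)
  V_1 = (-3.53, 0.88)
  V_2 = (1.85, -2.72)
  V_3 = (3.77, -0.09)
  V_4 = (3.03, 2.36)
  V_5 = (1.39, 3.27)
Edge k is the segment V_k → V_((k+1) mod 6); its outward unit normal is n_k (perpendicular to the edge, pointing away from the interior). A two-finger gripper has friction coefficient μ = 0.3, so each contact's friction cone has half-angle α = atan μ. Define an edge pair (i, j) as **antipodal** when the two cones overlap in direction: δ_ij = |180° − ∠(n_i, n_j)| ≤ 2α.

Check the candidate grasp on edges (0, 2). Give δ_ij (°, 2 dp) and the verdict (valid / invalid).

δ = 2.67°, valid

α = atan 0.3 = 16.70°;  2α = 33.40°
edge 0: e_0 = (-1.23, -1.53);  n_0 = (-0.7794, +0.6266)
edge 2: e_2 = (+1.92, +2.63);  n_2 = (+0.8077, -0.5896)
∠(n_0, n_2) = 177.33°
δ = |180° − 177.33°| = 2.67°
2.67° ≤ 2α = 33.40°  →  valid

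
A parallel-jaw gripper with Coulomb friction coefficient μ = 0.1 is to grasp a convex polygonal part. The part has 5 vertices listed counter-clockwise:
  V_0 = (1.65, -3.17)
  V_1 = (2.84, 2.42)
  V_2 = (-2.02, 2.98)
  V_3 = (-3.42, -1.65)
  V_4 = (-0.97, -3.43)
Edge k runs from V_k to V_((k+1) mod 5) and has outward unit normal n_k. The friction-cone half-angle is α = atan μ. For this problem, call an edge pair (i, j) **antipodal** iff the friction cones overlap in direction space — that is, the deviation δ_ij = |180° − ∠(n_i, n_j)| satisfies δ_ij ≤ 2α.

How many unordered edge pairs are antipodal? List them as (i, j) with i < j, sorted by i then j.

α = atan 0.1 = 5.71°;  2α = 11.42°
n_0 = (+0.9781, -0.2082)
n_1 = (+0.1145, +0.9934)
n_2 = (-0.9572, +0.2894)
n_3 = (-0.5878, -0.8090)
n_4 = (+0.0988, -0.9951)
  (0,1): δ = 84.56°  ·
  (0,2): δ = 4.81°  ✓
  (0,3): δ = 66.02°  ·
  (0,4): δ = 107.69°  ·
  (1,2): δ = 100.25°  ·
  (1,3): δ = 29.43°  ·
  (1,4): δ = 12.24°  ·
  (2,3): δ = 109.18°  ·
  (2,4): δ = 67.51°  ·
  (3,4): δ = 138.33°  ·
antipodal pairs: 1

count = 1; pairs: (0,2)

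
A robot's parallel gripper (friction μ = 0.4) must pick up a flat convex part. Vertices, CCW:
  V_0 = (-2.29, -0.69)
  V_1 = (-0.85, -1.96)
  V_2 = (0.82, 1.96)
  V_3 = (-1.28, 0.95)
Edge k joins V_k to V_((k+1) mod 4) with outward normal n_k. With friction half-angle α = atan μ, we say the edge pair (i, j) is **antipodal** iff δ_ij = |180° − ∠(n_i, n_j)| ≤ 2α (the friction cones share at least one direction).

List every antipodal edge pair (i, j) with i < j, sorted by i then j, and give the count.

α = atan 0.4 = 21.80°;  2α = 43.60°
n_0 = (-0.6614, -0.7500)
n_1 = (+0.9200, -0.3919)
n_2 = (-0.4334, +0.9012)
n_3 = (-0.8515, +0.5244)
  (0,1): δ = 71.66°  ·
  (0,2): δ = 67.10°  ·
  (0,3): δ = 99.78°  ·
  (1,2): δ = 41.24°  ✓
  (1,3): δ = 8.55°  ✓
  (2,3): δ = 147.31°  ·
antipodal pairs: 2

count = 2; pairs: (1,2), (1,3)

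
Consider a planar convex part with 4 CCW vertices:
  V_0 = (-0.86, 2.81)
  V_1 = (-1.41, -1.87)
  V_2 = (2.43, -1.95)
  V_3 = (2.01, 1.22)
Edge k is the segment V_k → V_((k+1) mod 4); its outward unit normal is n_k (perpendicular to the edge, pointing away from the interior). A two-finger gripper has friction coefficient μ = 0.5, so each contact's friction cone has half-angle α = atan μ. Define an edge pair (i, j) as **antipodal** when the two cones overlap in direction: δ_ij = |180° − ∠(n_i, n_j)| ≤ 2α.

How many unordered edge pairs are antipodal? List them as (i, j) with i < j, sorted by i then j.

count = 2; pairs: (0,2), (1,3)

α = atan 0.5 = 26.57°;  2α = 53.13°
n_0 = (-0.9932, +0.1167)
n_1 = (-0.0208, -0.9998)
n_2 = (+0.9913, +0.1313)
n_3 = (+0.4846, +0.8747)
  (0,1): δ = 84.49°  ·
  (0,2): δ = 14.25°  ✓
  (0,3): δ = 67.72°  ·
  (1,2): δ = 81.26°  ·
  (1,3): δ = 27.79°  ✓
  (2,3): δ = 126.53°  ·
antipodal pairs: 2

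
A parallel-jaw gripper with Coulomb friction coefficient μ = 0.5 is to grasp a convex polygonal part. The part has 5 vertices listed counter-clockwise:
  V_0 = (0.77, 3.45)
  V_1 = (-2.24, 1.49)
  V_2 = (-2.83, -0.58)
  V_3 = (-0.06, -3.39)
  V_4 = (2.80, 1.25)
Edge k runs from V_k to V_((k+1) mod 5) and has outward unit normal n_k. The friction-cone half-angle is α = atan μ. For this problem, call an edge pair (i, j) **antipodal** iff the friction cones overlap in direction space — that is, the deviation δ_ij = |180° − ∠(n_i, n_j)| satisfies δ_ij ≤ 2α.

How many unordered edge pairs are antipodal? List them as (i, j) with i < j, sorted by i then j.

count = 3; pairs: (0,3), (1,3), (2,4)

α = atan 0.5 = 26.57°;  2α = 53.13°
n_0 = (-0.5457, +0.8380)
n_1 = (-0.9617, +0.2741)
n_2 = (-0.7122, -0.7020)
n_3 = (+0.8513, -0.5247)
n_4 = (+0.7349, +0.6781)
  (0,1): δ = 138.98°  ·
  (0,2): δ = 78.48°  ·
  (0,3): δ = 25.28°  ✓
  (0,4): δ = 99.63°  ·
  (1,2): δ = 119.50°  ·
  (1,3): δ = 15.74°  ✓
  (1,4): δ = 58.61°  ·
  (2,3): δ = 76.24°  ·
  (2,4): δ = 1.89°  ✓
  (3,4): δ = 105.65°  ·
antipodal pairs: 3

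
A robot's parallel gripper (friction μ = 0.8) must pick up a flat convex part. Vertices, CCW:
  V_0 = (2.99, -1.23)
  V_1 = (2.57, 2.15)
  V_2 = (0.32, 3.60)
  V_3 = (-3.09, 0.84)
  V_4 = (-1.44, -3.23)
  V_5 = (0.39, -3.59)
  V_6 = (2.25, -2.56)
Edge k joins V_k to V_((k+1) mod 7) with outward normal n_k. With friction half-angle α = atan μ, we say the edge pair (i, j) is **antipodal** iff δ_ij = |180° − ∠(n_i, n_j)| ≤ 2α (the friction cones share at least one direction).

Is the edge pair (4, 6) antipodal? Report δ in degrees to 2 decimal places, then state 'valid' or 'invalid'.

α = atan 0.8 = 38.66°;  2α = 77.32°
edge 4: e_4 = (+1.83, -0.36);  n_4 = (-0.1930, -0.9812)
edge 6: e_6 = (+0.74, +1.33);  n_6 = (+0.8738, -0.4862)
∠(n_4, n_6) = 72.04°
δ = |180° − 72.04°| = 107.96°
107.96° > 2α = 77.32°  →  invalid

δ = 107.96°, invalid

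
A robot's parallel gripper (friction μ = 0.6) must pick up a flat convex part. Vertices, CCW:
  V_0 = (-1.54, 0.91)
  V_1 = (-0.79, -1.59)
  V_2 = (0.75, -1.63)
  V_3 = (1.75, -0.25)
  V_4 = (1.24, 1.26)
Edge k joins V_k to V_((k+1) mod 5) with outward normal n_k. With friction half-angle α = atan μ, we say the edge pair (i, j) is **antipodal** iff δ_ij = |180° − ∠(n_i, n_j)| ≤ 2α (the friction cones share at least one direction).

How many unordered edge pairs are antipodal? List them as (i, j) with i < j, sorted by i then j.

count = 4; pairs: (0,2), (0,3), (1,4), (2,4)

α = atan 0.6 = 30.96°;  2α = 61.93°
n_0 = (-0.9578, -0.2873)
n_1 = (-0.0260, -0.9997)
n_2 = (+0.8097, -0.5868)
n_3 = (+0.9474, +0.3200)
n_4 = (-0.1249, +0.9922)
  (0,1): δ = 108.19°  ·
  (0,2): δ = 52.63°  ✓
  (0,3): δ = 1.96°  ✓
  (0,4): δ = 80.48°  ·
  (1,2): δ = 124.44°  ·
  (1,3): δ = 69.85°  ·
  (1,4): δ = 8.66°  ✓
  (2,3): δ = 125.41°  ·
  (2,4): δ = 46.90°  ✓
  (3,4): δ = 101.49°  ·
antipodal pairs: 4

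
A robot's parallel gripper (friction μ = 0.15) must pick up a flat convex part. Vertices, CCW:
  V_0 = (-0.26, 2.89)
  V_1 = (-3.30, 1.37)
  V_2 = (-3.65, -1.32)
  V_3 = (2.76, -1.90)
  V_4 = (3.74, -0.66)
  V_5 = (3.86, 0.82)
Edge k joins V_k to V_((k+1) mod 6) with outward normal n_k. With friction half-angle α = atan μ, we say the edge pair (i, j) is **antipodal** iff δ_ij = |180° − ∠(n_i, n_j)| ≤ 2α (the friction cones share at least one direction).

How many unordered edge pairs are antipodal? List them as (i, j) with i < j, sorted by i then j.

count = 1; pairs: (1,4)

α = atan 0.15 = 8.53°;  2α = 17.06°
n_0 = (-0.4472, +0.8944)
n_1 = (-0.9916, +0.1290)
n_2 = (-0.0901, -0.9959)
n_3 = (+0.7846, -0.6201)
n_4 = (+0.9967, -0.0808)
n_5 = (+0.4489, +0.8936)
  (0,1): δ = 123.98°  ·
  (0,2): δ = 31.74°  ·
  (0,3): δ = 25.11°  ·
  (0,4): δ = 58.80°  ·
  (0,5): δ = 126.76°  ·
  (1,2): δ = 87.76°  ·
  (1,3): δ = 30.91°  ·
  (1,4): δ = 2.78°  ✓
  (1,5): δ = 70.74°  ·
  (2,3): δ = 123.15°  ·
  (2,4): δ = 89.47°  ·
  (2,5): δ = 21.51°  ·
  (3,4): δ = 146.32°  ·
  (3,5): δ = 78.36°  ·
  (4,5): δ = 112.04°  ·
antipodal pairs: 1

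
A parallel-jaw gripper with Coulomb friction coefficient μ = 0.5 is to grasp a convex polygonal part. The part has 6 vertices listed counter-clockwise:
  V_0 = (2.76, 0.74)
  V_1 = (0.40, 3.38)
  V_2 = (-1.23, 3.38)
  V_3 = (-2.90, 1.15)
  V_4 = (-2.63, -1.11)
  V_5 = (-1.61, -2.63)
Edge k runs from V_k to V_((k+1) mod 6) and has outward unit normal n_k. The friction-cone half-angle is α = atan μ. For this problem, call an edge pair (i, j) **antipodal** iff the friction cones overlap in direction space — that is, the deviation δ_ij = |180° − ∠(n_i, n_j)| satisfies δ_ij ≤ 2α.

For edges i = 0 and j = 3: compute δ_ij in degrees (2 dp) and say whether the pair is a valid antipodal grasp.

α = atan 0.5 = 26.57°;  2α = 53.13°
edge 0: e_0 = (-2.36, +2.64);  n_0 = (+0.7455, +0.6665)
edge 3: e_3 = (+0.27, -2.26);  n_3 = (-0.9929, -0.1186)
∠(n_0, n_3) = 145.02°
δ = |180° − 145.02°| = 34.98°
34.98° ≤ 2α = 53.13°  →  valid

δ = 34.98°, valid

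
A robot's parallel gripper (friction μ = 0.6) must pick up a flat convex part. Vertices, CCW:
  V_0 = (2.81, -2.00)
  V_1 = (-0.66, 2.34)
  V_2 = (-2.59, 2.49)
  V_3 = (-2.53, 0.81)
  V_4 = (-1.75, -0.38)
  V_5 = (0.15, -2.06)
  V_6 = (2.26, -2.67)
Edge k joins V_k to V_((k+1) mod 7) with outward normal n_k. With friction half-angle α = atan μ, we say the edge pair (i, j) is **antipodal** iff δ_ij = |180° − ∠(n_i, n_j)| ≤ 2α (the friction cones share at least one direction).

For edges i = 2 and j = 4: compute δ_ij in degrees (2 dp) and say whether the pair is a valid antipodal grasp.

α = atan 0.6 = 30.96°;  2α = 61.93°
edge 2: e_2 = (+0.06, -1.68);  n_2 = (-0.9994, -0.0357)
edge 4: e_4 = (+1.90, -1.68);  n_4 = (-0.6624, -0.7491)
∠(n_2, n_4) = 46.47°
δ = |180° − 46.47°| = 133.53°
133.53° > 2α = 61.93°  →  invalid

δ = 133.53°, invalid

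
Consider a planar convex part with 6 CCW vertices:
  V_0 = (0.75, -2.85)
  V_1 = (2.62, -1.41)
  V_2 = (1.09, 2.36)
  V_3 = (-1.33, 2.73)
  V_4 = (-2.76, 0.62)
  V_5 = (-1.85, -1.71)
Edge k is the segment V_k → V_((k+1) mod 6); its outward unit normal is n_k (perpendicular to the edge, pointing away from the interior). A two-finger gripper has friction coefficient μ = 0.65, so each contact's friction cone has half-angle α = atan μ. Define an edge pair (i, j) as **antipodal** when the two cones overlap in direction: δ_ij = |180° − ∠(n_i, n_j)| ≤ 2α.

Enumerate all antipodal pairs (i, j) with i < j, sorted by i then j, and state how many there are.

count = 7; pairs: (0,2), (0,3), (1,3), (1,4), (1,5), (2,4), (2,5)

α = atan 0.65 = 33.02°;  2α = 66.05°
n_0 = (+0.6101, -0.7923)
n_1 = (+0.9266, +0.3760)
n_2 = (+0.1511, +0.9885)
n_3 = (-0.8278, +0.5610)
n_4 = (-0.9315, -0.3638)
n_5 = (-0.4016, -0.9158)
  (0,1): δ = 105.51°  ·
  (0,2): δ = 46.29°  ✓
  (0,3): δ = 18.28°  ✓
  (0,4): δ = 73.74°  ·
  (0,5): δ = 118.73°  ·
  (1,2): δ = 120.78°  ·
  (1,3): δ = 56.22°  ✓
  (1,4): δ = 0.76°  ✓
  (1,5): δ = 44.24°  ✓
  (2,3): δ = 115.43°  ·
  (2,4): δ = 59.97°  ✓
  (2,5): δ = 14.98°  ✓
  (3,4): δ = 124.54°  ·
  (3,5): δ = 79.55°  ·
  (4,5): δ = 135.01°  ·
antipodal pairs: 7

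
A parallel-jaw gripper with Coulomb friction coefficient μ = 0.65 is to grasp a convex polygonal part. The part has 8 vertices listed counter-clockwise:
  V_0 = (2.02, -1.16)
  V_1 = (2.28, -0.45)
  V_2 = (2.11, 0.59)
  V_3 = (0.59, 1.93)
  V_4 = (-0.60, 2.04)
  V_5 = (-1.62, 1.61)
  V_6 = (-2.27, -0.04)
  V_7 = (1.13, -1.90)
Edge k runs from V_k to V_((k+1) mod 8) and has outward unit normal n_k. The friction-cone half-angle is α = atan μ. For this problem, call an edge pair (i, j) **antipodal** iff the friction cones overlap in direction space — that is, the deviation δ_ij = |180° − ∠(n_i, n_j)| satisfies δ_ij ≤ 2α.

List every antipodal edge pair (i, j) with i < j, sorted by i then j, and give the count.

count = 10; pairs: (0,4), (0,5), (1,5), (1,6), (2,6), (3,6), (3,7), (4,6), (4,7), (5,7)

α = atan 0.65 = 33.02°;  2α = 66.05°
n_0 = (+0.9390, -0.3439)
n_1 = (+0.9869, +0.1613)
n_2 = (+0.6613, +0.7501)
n_3 = (+0.0920, +0.9958)
n_4 = (-0.3885, +0.9215)
n_5 = (-0.9304, +0.3665)
n_6 = (-0.4799, -0.8773)
n_7 = (+0.6393, -0.7689)
  (0,1): δ = 150.60°  ·
  (0,2): δ = 111.29°  ·
  (0,3): δ = 75.17°  ·
  (0,4): δ = 47.03°  ✓
  (0,5): δ = 1.39°  ✓
  (0,6): δ = 81.43°  ·
  (0,7): δ = 149.85°  ·
  (1,2): δ = 140.68°  ·
  (1,3): δ = 104.56°  ·
  (1,4): δ = 76.42°  ·
  (1,5): δ = 30.78°  ✓
  (1,6): δ = 52.04°  ✓
  (1,7): δ = 120.46°  ·
  (2,3): δ = 143.88°  ·
  (2,4): δ = 115.74°  ·
  (2,5): δ = 70.10°  ·
  (2,6): δ = 12.72°  ✓
  (2,7): δ = 81.14°  ·
  (3,4): δ = 151.86°  ·
  (3,5): δ = 106.22°  ·
  (3,6): δ = 23.40°  ✓
  (3,7): δ = 45.02°  ✓
  (4,5): δ = 134.36°  ·
  (4,6): δ = 51.54°  ✓
  (4,7): δ = 16.88°  ✓
  (5,6): δ = 97.18°  ·
  (5,7): δ = 28.76°  ✓
  (6,7): δ = 111.58°  ·
antipodal pairs: 10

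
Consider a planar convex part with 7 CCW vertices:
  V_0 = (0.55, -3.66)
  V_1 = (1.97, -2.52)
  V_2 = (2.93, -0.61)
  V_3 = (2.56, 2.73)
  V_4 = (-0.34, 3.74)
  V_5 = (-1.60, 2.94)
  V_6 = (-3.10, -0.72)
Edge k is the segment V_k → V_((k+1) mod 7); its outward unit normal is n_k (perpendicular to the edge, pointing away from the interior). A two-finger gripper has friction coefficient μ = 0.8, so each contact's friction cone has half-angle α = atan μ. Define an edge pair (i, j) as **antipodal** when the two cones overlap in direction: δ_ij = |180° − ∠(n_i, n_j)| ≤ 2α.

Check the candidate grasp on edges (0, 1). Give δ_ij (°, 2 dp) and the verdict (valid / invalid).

α = atan 0.8 = 38.66°;  2α = 77.32°
edge 0: e_0 = (+1.42, +1.14);  n_0 = (+0.6260, -0.7798)
edge 1: e_1 = (+0.96, +1.91);  n_1 = (+0.8935, -0.4491)
∠(n_0, n_1) = 24.56°
δ = |180° − 24.56°| = 155.44°
155.44° > 2α = 77.32°  →  invalid

δ = 155.44°, invalid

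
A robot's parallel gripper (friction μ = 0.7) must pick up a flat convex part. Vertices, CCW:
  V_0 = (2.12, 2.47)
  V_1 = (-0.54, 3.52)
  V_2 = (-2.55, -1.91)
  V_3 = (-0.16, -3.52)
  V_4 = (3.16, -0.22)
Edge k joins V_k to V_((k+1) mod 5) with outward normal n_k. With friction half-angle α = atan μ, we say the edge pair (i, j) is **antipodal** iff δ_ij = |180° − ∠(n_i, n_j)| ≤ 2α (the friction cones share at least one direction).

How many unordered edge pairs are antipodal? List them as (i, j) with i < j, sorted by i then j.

count = 5; pairs: (0,2), (0,3), (1,3), (1,4), (2,4)

α = atan 0.7 = 34.99°;  2α = 69.98°
n_0 = (+0.3672, +0.9302)
n_1 = (-0.9378, +0.3471)
n_2 = (-0.5587, -0.8294)
n_3 = (+0.7050, -0.7092)
n_4 = (+0.9327, +0.3606)
  (0,1): δ = 88.77°  ·
  (0,2): δ = 12.42°  ✓
  (0,3): δ = 66.37°  ✓
  (0,4): δ = 132.68°  ·
  (1,2): δ = 103.65°  ·
  (1,3): δ = 24.86°  ✓
  (1,4): δ = 41.45°  ✓
  (2,3): δ = 101.21°  ·
  (2,4): δ = 34.90°  ✓
  (3,4): δ = 113.69°  ·
antipodal pairs: 5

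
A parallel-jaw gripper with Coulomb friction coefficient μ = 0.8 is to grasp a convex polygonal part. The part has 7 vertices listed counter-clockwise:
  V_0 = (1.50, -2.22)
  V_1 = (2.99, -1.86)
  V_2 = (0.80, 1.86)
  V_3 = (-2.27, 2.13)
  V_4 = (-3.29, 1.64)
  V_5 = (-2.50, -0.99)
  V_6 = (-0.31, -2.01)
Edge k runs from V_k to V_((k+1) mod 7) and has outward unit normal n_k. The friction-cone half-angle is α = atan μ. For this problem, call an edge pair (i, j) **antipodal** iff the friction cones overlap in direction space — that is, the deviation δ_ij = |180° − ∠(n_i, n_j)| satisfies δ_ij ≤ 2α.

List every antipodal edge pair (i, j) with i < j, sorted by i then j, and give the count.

count = 11; pairs: (0,1), (0,2), (0,3), (1,4), (1,5), (1,6), (2,4), (2,5), (2,6), (3,5), (3,6)

α = atan 0.8 = 38.66°;  2α = 77.32°
n_0 = (+0.2349, -0.9720)
n_1 = (+0.8618, +0.5073)
n_2 = (+0.0876, +0.9962)
n_3 = (-0.4330, +0.9014)
n_4 = (-0.9577, -0.2877)
n_5 = (-0.4222, -0.9065)
n_6 = (-0.1152, -0.9933)
  (0,1): δ = 73.10°  ✓
  (0,2): δ = 18.61°  ✓
  (0,3): δ = 12.08°  ✓
  (0,4): δ = 93.14°  ·
  (0,5): δ = 141.44°  ·
  (0,6): δ = 159.80°  ·
  (1,2): δ = 125.51°  ·
  (1,3): δ = 94.83°  ·
  (1,4): δ = 13.77°  ✓
  (1,5): δ = 34.54°  ✓
  (1,6): δ = 52.90°  ✓
  (2,3): δ = 149.31°  ·
  (2,4): δ = 68.25°  ✓
  (2,5): δ = 19.95°  ✓
  (2,6): δ = 1.59°  ✓
  (3,4): δ = 98.94°  ·
  (3,5): δ = 50.63°  ✓
  (3,6): δ = 32.28°  ✓
  (4,5): δ = 131.69°  ·
  (4,6): δ = 113.34°  ·
  (5,6): δ = 161.64°  ·
antipodal pairs: 11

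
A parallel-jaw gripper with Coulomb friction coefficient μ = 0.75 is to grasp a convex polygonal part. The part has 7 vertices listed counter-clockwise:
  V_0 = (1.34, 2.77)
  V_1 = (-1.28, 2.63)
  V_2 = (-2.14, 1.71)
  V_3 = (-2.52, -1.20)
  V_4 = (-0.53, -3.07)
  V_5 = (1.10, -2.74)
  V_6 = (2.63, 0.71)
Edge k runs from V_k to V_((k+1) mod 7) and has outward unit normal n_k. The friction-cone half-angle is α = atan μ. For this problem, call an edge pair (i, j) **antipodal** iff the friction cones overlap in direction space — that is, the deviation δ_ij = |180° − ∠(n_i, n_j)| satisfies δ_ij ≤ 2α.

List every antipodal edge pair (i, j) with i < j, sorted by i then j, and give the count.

α = atan 0.75 = 36.87°;  2α = 73.74°
n_0 = (-0.0534, +0.9986)
n_1 = (-0.7305, +0.6829)
n_2 = (-0.9916, +0.1295)
n_3 = (-0.6848, -0.7287)
n_4 = (+0.1984, -0.9801)
n_5 = (+0.9141, -0.4054)
n_6 = (+0.8475, +0.5307)
  (0,1): δ = 136.13°  ·
  (0,2): δ = 100.50°  ·
  (0,3): δ = 46.28°  ✓
  (0,4): δ = 8.39°  ✓
  (0,5): δ = 63.03°  ✓
  (0,6): δ = 119.00°  ·
  (1,2): δ = 144.37°  ·
  (1,3): δ = 90.15°  ·
  (1,4): δ = 35.49°  ✓
  (1,5): δ = 19.15°  ✓
  (1,6): δ = 75.12°  ·
  (2,3): δ = 125.78°  ·
  (2,4): δ = 71.12°  ✓
  (2,5): δ = 16.48°  ✓
  (2,6): δ = 39.50°  ✓
  (3,4): δ = 125.34°  ·
  (3,5): δ = 70.70°  ✓
  (3,6): δ = 14.73°  ✓
  (4,5): δ = 125.36°  ·
  (4,6): δ = 69.39°  ✓
  (5,6): δ = 124.03°  ·
antipodal pairs: 11

count = 11; pairs: (0,3), (0,4), (0,5), (1,4), (1,5), (2,4), (2,5), (2,6), (3,5), (3,6), (4,6)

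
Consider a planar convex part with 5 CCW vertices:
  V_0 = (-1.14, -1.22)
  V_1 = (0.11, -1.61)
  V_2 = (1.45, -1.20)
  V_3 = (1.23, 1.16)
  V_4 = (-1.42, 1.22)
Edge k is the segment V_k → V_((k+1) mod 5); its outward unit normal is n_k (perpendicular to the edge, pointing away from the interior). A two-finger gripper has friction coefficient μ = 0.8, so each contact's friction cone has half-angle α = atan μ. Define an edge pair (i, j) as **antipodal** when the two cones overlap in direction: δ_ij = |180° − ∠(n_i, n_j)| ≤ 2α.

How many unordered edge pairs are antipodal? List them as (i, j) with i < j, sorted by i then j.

count = 4; pairs: (0,2), (0,3), (1,3), (2,4)

α = atan 0.8 = 38.66°;  2α = 77.32°
n_0 = (-0.2978, -0.9546)
n_1 = (+0.2926, -0.9562)
n_2 = (+0.9957, +0.0928)
n_3 = (+0.0226, +0.9997)
n_4 = (-0.9935, -0.1140)
  (0,1): δ = 145.66°  ·
  (0,2): δ = 67.35°  ✓
  (0,3): δ = 16.03°  ✓
  (0,4): δ = 113.87°  ·
  (1,2): δ = 101.69°  ·
  (1,3): δ = 18.31°  ✓
  (1,4): δ = 79.53°  ·
  (2,3): δ = 96.62°  ·
  (2,4): δ = 1.22°  ✓
  (3,4): δ = 82.16°  ·
antipodal pairs: 4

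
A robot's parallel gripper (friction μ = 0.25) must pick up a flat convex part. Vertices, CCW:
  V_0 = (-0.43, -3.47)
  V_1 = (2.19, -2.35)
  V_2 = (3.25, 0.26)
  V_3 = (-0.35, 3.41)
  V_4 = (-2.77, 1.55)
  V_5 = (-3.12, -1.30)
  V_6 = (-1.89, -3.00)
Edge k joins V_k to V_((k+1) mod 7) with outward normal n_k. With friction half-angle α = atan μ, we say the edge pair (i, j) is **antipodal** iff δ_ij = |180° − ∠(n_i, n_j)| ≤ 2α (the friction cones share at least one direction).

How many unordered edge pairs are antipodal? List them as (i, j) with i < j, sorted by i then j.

count = 4; pairs: (0,3), (1,4), (2,5), (2,6)

α = atan 0.25 = 14.04°;  2α = 28.07°
n_0 = (+0.3931, -0.9195)
n_1 = (+0.9265, -0.3763)
n_2 = (+0.6585, +0.7526)
n_3 = (-0.6094, +0.7929)
n_4 = (-0.9925, +0.1219)
n_5 = (-0.8102, -0.5862)
n_6 = (-0.3064, -0.9519)
  (0,1): δ = 135.25°  ·
  (0,2): δ = 64.33°  ·
  (0,3): δ = 14.40°  ✓
  (0,4): δ = 59.85°  ·
  (0,5): δ = 102.74°  ·
  (0,6): δ = 139.01°  ·
  (1,2): δ = 109.08°  ·
  (1,3): δ = 30.35°  ·
  (1,4): δ = 15.10°  ✓
  (1,5): δ = 57.99°  ·
  (1,6): δ = 94.26°  ·
  (2,3): δ = 101.27°  ·
  (2,4): δ = 55.82°  ·
  (2,5): δ = 12.93°  ✓
  (2,6): δ = 23.34°  ✓
  (3,4): δ = 134.55°  ·
  (3,5): δ = 91.66°  ·
  (3,6): δ = 55.39°  ·
  (4,5): δ = 137.11°  ·
  (4,6): δ = 100.84°  ·
  (5,6): δ = 143.73°  ·
antipodal pairs: 4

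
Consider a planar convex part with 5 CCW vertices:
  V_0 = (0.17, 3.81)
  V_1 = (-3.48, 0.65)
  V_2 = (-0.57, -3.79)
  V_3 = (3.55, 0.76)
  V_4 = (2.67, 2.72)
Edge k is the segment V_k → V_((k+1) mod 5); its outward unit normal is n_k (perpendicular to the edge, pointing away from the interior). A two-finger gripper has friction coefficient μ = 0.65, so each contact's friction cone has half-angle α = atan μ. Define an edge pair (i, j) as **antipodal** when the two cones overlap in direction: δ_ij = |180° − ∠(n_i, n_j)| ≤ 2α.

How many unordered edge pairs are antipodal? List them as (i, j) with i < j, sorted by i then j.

α = atan 0.65 = 33.02°;  2α = 66.05°
n_0 = (-0.6545, +0.7560)
n_1 = (-0.8364, -0.5482)
n_2 = (+0.7413, -0.6712)
n_3 = (+0.9123, +0.4096)
n_4 = (+0.3997, +0.9167)
  (0,1): δ = 97.64°  ·
  (0,2): δ = 6.95°  ✓
  (0,3): δ = 73.29°  ·
  (0,4): δ = 115.56°  ·
  (1,2): δ = 75.40°  ·
  (1,3): δ = 9.06°  ✓
  (1,4): δ = 33.20°  ✓
  (2,3): δ = 113.66°  ·
  (2,4): δ = 71.40°  ·
  (3,4): δ = 137.74°  ·
antipodal pairs: 3

count = 3; pairs: (0,2), (1,3), (1,4)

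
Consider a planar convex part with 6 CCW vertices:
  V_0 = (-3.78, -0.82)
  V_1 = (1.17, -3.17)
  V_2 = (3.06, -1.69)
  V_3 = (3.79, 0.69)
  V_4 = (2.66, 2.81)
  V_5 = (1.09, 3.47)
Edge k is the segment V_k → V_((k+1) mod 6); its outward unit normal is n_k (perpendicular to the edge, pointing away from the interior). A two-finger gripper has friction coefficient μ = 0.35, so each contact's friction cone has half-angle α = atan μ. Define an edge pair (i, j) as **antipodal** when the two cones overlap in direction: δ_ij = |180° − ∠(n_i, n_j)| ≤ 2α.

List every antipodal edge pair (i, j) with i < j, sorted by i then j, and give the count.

count = 4; pairs: (0,3), (0,4), (1,5), (2,5)

α = atan 0.35 = 19.29°;  2α = 38.58°
n_0 = (-0.4289, -0.9034)
n_1 = (+0.6165, -0.7873)
n_2 = (+0.9560, -0.2932)
n_3 = (+0.8825, +0.4704)
n_4 = (+0.3875, +0.9219)
n_5 = (-0.6610, +0.7504)
  (0,1): δ = 116.54°  ·
  (0,2): δ = 81.66°  ·
  (0,3): δ = 36.55°  ✓
  (0,4): δ = 2.59°  ✓
  (0,5): δ = 66.77°  ·
  (1,2): δ = 145.12°  ·
  (1,3): δ = 100.00°  ·
  (1,4): δ = 60.86°  ·
  (1,5): δ = 3.31°  ✓
  (2,3): δ = 134.89°  ·
  (2,4): δ = 95.75°  ·
  (2,5): δ = 31.57°  ✓
  (3,4): δ = 140.86°  ·
  (3,5): δ = 76.68°  ·
  (4,5): δ = 115.82°  ·
antipodal pairs: 4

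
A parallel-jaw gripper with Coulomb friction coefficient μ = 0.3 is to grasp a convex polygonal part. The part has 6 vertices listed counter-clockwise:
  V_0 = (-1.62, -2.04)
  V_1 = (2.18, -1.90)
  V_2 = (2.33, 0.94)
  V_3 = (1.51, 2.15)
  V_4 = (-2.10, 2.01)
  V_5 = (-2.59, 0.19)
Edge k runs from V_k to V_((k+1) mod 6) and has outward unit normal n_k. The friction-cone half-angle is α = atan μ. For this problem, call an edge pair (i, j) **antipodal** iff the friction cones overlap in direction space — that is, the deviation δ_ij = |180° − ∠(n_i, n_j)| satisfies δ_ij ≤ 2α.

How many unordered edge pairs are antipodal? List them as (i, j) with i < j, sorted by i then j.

count = 4; pairs: (0,3), (1,4), (1,5), (2,5)

α = atan 0.3 = 16.70°;  2α = 33.40°
n_0 = (+0.0368, -0.9993)
n_1 = (+0.9986, -0.0527)
n_2 = (+0.8278, +0.5610)
n_3 = (-0.0388, +0.9992)
n_4 = (-0.9656, +0.2600)
n_5 = (-0.9170, -0.3989)
  (0,1): δ = 95.13°  ·
  (0,2): δ = 57.99°  ·
  (0,3): δ = 0.11°  ✓
  (0,4): δ = 72.82°  ·
  (0,5): δ = 111.40°  ·
  (1,2): δ = 142.85°  ·
  (1,3): δ = 84.76°  ·
  (1,4): δ = 12.05°  ✓
  (1,5): δ = 26.53°  ✓
  (2,3): δ = 121.90°  ·
  (2,4): δ = 49.19°  ·
  (2,5): δ = 10.62°  ✓
  (3,4): δ = 107.29°  ·
  (3,5): δ = 68.71°  ·
  (4,5): δ = 141.42°  ·
antipodal pairs: 4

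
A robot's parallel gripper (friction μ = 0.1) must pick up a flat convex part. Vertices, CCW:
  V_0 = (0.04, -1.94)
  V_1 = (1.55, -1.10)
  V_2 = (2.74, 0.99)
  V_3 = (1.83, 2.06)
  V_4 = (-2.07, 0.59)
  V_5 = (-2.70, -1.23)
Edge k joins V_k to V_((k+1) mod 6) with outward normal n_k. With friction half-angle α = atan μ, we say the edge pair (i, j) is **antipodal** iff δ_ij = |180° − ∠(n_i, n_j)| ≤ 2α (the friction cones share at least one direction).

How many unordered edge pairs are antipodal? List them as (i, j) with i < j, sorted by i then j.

count = 2; pairs: (0,3), (1,4)

α = atan 0.1 = 5.71°;  2α = 11.42°
n_0 = (+0.4861, -0.8739)
n_1 = (+0.8690, -0.4948)
n_2 = (+0.7618, +0.6479)
n_3 = (-0.3527, +0.9357)
n_4 = (-0.9450, +0.3271)
n_5 = (-0.2508, -0.9680)
  (0,1): δ = 148.74°  ·
  (0,2): δ = 78.71°  ·
  (0,3): δ = 8.43°  ✓
  (0,4): δ = 41.82°  ·
  (0,5): δ = 136.39°  ·
  (1,2): δ = 109.96°  ·
  (1,3): δ = 39.69°  ·
  (1,4): δ = 10.56°  ✓
  (1,5): δ = 105.13°  ·
  (2,3): δ = 109.73°  ·
  (2,4): δ = 59.47°  ·
  (2,5): δ = 35.09°  ·
  (3,4): δ = 129.75°  ·
  (3,5): δ = 35.18°  ·
  (4,5): δ = 85.43°  ·
antipodal pairs: 2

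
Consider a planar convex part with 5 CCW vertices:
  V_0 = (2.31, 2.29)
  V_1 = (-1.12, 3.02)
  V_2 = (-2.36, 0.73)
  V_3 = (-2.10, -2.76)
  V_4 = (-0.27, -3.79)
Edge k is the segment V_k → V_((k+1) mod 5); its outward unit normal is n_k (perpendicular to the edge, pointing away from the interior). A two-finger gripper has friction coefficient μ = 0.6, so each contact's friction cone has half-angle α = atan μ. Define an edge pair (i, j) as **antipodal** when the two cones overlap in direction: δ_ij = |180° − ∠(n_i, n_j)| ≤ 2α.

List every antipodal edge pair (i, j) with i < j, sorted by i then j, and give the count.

count = 3; pairs: (0,3), (1,4), (2,4)

α = atan 0.6 = 30.96°;  2α = 61.93°
n_0 = (+0.2082, +0.9781)
n_1 = (-0.8794, +0.4762)
n_2 = (-0.9972, -0.0743)
n_3 = (-0.4905, -0.8714)
n_4 = (+0.9205, -0.3906)
  (0,1): δ = 106.42°  ·
  (0,2): δ = 73.72°  ·
  (0,3): δ = 17.36°  ✓
  (0,4): δ = 79.02°  ·
  (1,2): δ = 147.30°  ·
  (1,3): δ = 90.94°  ·
  (1,4): δ = 5.44°  ✓
  (2,3): δ = 123.63°  ·
  (2,4): δ = 27.25°  ✓
  (3,4): δ = 83.62°  ·
antipodal pairs: 3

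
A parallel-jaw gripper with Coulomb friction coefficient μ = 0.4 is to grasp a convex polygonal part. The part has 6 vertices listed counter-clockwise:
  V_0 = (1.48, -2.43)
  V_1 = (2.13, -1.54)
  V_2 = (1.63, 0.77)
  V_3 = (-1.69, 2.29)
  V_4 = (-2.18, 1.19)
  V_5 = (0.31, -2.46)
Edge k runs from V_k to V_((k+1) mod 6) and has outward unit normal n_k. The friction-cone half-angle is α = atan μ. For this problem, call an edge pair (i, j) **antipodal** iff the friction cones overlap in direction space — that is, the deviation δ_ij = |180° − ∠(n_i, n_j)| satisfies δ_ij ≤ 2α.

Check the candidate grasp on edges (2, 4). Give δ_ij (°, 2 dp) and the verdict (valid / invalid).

δ = 31.10°, valid

α = atan 0.4 = 21.80°;  2α = 43.60°
edge 2: e_2 = (-3.32, +1.52);  n_2 = (+0.4163, +0.9092)
edge 4: e_4 = (+2.49, -3.65);  n_4 = (-0.8261, -0.5635)
∠(n_2, n_4) = 148.90°
δ = |180° − 148.90°| = 31.10°
31.10° ≤ 2α = 43.60°  →  valid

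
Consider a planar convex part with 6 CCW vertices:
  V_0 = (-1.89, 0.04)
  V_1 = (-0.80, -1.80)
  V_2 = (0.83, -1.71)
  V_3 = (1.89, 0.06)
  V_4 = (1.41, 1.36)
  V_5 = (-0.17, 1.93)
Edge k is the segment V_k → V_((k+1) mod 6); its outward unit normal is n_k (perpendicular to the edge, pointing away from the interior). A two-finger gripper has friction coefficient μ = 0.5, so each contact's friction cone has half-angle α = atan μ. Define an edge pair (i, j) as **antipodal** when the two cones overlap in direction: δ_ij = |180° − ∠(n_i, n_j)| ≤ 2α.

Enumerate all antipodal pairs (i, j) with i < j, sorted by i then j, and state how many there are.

count = 5; pairs: (0,3), (0,4), (1,4), (1,5), (2,5)

α = atan 0.5 = 26.57°;  2α = 53.13°
n_0 = (-0.8604, -0.5097)
n_1 = (+0.0551, -0.9985)
n_2 = (+0.8579, -0.5138)
n_3 = (+0.9381, +0.3464)
n_4 = (+0.3394, +0.9407)
n_5 = (-0.7396, +0.6731)
  (0,1): δ = 117.48°  ·
  (0,2): δ = 61.56°  ·
  (0,3): δ = 10.38°  ✓
  (0,4): δ = 39.52°  ✓
  (0,5): δ = 107.05°  ·
  (1,2): δ = 124.08°  ·
  (1,3): δ = 72.89°  ·
  (1,4): δ = 23.00°  ✓
  (1,5): δ = 44.54°  ✓
  (2,3): δ = 128.82°  ·
  (2,4): δ = 78.92°  ·
  (2,5): δ = 11.39°  ✓
  (3,4): δ = 130.10°  ·
  (3,5): δ = 62.57°  ·
  (4,5): δ = 112.47°  ·
antipodal pairs: 5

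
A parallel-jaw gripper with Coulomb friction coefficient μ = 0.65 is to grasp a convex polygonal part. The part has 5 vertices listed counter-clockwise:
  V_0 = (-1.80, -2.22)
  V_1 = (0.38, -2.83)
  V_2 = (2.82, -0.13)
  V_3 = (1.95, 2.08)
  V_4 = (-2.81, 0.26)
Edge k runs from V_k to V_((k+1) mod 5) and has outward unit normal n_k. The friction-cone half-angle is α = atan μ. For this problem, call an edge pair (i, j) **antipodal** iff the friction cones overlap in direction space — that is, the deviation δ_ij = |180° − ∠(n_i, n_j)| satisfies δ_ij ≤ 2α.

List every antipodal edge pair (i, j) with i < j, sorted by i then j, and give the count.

count = 5; pairs: (0,2), (0,3), (1,3), (1,4), (2,4)

α = atan 0.65 = 33.02°;  2α = 66.05°
n_0 = (-0.2695, -0.9630)
n_1 = (+0.7419, -0.6705)
n_2 = (+0.9305, +0.3663)
n_3 = (-0.3571, +0.9341)
n_4 = (-0.9261, -0.3772)
  (0,1): δ = 116.47°  ·
  (0,2): δ = 52.88°  ✓
  (0,3): δ = 36.56°  ✓
  (0,4): δ = 127.79°  ·
  (1,2): δ = 116.41°  ·
  (1,3): δ = 26.97°  ✓
  (1,4): δ = 64.26°  ✓
  (2,3): δ = 90.56°  ·
  (2,4): δ = 0.67°  ✓
  (3,4): δ = 88.77°  ·
antipodal pairs: 5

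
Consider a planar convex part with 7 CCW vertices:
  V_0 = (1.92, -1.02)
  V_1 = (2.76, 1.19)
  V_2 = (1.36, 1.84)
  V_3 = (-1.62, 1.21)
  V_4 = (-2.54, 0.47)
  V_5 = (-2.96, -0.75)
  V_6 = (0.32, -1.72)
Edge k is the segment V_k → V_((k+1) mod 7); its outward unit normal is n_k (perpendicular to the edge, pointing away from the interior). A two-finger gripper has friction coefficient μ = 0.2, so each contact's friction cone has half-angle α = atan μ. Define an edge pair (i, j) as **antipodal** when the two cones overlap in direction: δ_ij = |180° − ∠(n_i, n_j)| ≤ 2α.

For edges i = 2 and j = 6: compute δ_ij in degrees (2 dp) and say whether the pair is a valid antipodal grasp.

δ = 11.69°, valid

α = atan 0.2 = 11.31°;  2α = 22.62°
edge 2: e_2 = (-2.98, -0.63);  n_2 = (-0.2068, +0.9784)
edge 6: e_6 = (+1.60, +0.70);  n_6 = (+0.4008, -0.9162)
∠(n_2, n_6) = 168.31°
δ = |180° − 168.31°| = 11.69°
11.69° ≤ 2α = 22.62°  →  valid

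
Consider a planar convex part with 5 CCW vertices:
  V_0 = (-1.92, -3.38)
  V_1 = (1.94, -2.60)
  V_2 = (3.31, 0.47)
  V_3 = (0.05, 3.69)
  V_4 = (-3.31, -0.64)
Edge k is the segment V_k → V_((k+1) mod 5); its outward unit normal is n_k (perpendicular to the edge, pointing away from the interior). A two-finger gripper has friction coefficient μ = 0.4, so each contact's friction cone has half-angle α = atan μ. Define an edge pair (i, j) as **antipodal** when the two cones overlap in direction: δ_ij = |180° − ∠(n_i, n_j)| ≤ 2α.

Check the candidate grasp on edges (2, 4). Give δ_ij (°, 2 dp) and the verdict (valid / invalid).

α = atan 0.4 = 21.80°;  2α = 43.60°
edge 2: e_2 = (-3.26, +3.22);  n_2 = (+0.7027, +0.7115)
edge 4: e_4 = (+1.39, -2.74);  n_4 = (-0.8918, -0.4524)
∠(n_2, n_4) = 161.54°
δ = |180° − 161.54°| = 18.46°
18.46° ≤ 2α = 43.60°  →  valid

δ = 18.46°, valid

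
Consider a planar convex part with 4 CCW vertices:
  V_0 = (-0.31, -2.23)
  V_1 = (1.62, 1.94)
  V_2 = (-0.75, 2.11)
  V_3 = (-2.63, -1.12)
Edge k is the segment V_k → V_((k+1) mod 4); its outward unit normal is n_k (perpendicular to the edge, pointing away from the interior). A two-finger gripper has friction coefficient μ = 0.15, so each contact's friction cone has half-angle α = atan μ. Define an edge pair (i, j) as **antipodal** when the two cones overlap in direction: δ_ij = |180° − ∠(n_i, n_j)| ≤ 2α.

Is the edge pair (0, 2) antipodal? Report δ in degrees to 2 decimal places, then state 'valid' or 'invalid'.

α = atan 0.15 = 8.53°;  2α = 17.06°
edge 0: e_0 = (+1.93, +4.17);  n_0 = (+0.9075, -0.4200)
edge 2: e_2 = (-1.88, -3.23);  n_2 = (-0.8643, +0.5030)
∠(n_0, n_2) = 174.63°
δ = |180° − 174.63°| = 5.37°
5.37° ≤ 2α = 17.06°  →  valid

δ = 5.37°, valid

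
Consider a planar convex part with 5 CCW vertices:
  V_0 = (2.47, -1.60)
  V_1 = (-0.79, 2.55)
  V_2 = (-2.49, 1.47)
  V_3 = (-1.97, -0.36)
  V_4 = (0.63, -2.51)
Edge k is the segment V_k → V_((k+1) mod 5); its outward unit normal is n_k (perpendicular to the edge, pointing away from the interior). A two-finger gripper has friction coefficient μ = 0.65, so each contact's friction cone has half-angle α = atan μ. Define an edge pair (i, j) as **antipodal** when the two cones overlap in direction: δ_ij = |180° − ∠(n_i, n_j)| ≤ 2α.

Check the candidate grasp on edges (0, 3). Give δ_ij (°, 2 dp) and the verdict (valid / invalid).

α = atan 0.65 = 33.02°;  2α = 66.05°
edge 0: e_0 = (-3.26, +4.15);  n_0 = (+0.7864, +0.6177)
edge 3: e_3 = (+2.60, -2.15);  n_3 = (-0.6373, -0.7706)
∠(n_0, n_3) = 167.74°
δ = |180° − 167.74°| = 12.26°
12.26° ≤ 2α = 66.05°  →  valid

δ = 12.26°, valid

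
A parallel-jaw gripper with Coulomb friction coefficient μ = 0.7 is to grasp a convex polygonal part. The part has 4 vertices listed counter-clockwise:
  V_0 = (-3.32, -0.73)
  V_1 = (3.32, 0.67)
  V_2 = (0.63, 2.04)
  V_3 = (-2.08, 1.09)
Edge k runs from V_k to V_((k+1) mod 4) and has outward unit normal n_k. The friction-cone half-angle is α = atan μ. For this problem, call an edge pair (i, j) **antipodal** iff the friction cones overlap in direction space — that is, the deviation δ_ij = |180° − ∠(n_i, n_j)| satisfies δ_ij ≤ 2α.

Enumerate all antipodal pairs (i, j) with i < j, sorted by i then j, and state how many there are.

count = 3; pairs: (0,1), (0,2), (0,3)

α = atan 0.7 = 34.99°;  2α = 69.98°
n_0 = (+0.2063, -0.9785)
n_1 = (+0.4538, +0.8911)
n_2 = (-0.3308, +0.9437)
n_3 = (-0.8264, +0.5631)
  (0,1): δ = 38.90°  ✓
  (0,2): δ = 7.41°  ✓
  (0,3): δ = 43.83°  ✓
  (1,2): δ = 133.69°  ·
  (1,3): δ = 97.28°  ·
  (2,3): δ = 143.59°  ·
antipodal pairs: 3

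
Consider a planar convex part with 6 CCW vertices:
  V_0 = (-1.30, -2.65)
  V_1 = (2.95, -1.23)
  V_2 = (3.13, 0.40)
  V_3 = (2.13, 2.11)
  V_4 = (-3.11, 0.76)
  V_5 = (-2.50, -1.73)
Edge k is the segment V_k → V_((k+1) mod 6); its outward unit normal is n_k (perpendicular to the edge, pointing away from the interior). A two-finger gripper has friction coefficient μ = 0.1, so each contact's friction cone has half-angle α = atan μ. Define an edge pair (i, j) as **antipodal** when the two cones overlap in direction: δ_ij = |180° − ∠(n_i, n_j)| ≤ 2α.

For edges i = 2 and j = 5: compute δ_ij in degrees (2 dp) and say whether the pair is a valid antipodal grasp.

α = atan 0.1 = 5.71°;  2α = 11.42°
edge 2: e_2 = (-1.00, +1.71);  n_2 = (+0.8632, +0.5048)
edge 5: e_5 = (+1.20, -0.92);  n_5 = (-0.6084, -0.7936)
∠(n_2, n_5) = 157.80°
δ = |180° − 157.80°| = 22.20°
22.20° > 2α = 11.42°  →  invalid

δ = 22.20°, invalid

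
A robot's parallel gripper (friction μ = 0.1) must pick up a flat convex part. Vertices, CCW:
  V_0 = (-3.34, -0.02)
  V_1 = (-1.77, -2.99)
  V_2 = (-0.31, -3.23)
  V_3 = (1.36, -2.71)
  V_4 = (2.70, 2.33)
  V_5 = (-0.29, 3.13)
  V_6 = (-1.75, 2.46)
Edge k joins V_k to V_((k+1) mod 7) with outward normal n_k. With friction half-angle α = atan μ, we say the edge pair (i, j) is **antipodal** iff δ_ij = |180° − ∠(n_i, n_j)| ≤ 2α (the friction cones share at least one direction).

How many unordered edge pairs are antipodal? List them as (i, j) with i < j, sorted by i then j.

count = 2; pairs: (1,4), (2,5)

α = atan 0.1 = 5.71°;  2α = 11.42°
n_0 = (-0.8841, -0.4673)
n_1 = (-0.1622, -0.9868)
n_2 = (+0.2973, -0.9548)
n_3 = (+0.9664, -0.2569)
n_4 = (+0.2585, +0.9660)
n_5 = (-0.4171, +0.9089)
n_6 = (-0.8418, +0.5397)
  (0,1): δ = 127.20°  ·
  (0,2): δ = 100.57°  ·
  (0,3): δ = 42.75°  ·
  (0,4): δ = 47.16°  ·
  (0,5): δ = 86.79°  ·
  (0,6): δ = 119.47°  ·
  (1,2): δ = 153.37°  ·
  (1,3): δ = 95.55°  ·
  (1,4): δ = 5.64°  ✓
  (1,5): δ = 33.99°  ·
  (1,6): δ = 66.67°  ·
  (2,3): δ = 122.18°  ·
  (2,4): δ = 32.27°  ·
  (2,5): δ = 7.36°  ✓
  (2,6): δ = 40.04°  ·
  (3,4): δ = 90.09°  ·
  (3,5): δ = 50.46°  ·
  (3,6): δ = 17.78°  ·
  (4,5): δ = 140.37°  ·
  (4,6): δ = 107.69°  ·
  (5,6): δ = 147.32°  ·
antipodal pairs: 2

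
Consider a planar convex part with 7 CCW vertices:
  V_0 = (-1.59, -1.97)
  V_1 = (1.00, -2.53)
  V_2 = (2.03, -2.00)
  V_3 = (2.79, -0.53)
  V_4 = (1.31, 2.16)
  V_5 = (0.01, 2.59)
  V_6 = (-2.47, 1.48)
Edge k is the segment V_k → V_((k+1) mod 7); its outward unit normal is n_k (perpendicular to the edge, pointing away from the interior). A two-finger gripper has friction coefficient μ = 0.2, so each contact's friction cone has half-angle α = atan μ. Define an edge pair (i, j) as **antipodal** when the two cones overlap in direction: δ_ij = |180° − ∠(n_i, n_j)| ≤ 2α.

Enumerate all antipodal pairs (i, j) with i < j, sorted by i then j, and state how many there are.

count = 3; pairs: (0,4), (1,5), (3,6)

α = atan 0.2 = 11.31°;  2α = 22.62°
n_0 = (-0.2113, -0.9774)
n_1 = (+0.4575, -0.8892)
n_2 = (+0.8883, -0.4593)
n_3 = (+0.8761, +0.4820)
n_4 = (+0.3140, +0.9494)
n_5 = (-0.4085, +0.9127)
n_6 = (-0.9690, -0.2472)
  (0,1): δ = 140.57°  ·
  (0,2): δ = 105.14°  ·
  (0,3): δ = 48.98°  ·
  (0,4): δ = 6.10°  ✓
  (0,5): δ = 36.31°  ·
  (0,6): δ = 116.51°  ·
  (1,2): δ = 144.57°  ·
  (1,3): δ = 88.41°  ·
  (1,4): δ = 45.53°  ·
  (1,5): δ = 3.12°  ✓
  (1,6): δ = 77.08°  ·
  (2,3): δ = 123.84°  ·
  (2,4): δ = 80.96°  ·
  (2,5): δ = 38.55°  ·
  (2,6): δ = 41.65°  ·
  (3,4): δ = 137.12°  ·
  (3,5): δ = 94.71°  ·
  (3,6): δ = 14.51°  ✓
  (4,5): δ = 137.59°  ·
  (4,6): δ = 57.39°  ·
  (5,6): δ = 99.80°  ·
antipodal pairs: 3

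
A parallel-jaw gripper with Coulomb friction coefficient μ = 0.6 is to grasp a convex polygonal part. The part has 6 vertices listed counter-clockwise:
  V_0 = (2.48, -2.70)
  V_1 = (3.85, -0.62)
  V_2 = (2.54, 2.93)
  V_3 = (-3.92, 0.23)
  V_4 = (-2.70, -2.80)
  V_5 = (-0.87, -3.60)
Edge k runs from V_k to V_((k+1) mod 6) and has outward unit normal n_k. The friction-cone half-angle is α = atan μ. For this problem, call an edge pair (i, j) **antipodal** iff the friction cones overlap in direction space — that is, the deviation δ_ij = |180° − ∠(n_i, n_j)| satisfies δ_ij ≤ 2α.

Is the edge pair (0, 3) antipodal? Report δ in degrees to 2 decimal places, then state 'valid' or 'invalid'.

δ = 55.30°, valid

α = atan 0.6 = 30.96°;  2α = 61.93°
edge 0: e_0 = (+1.37, +2.08);  n_0 = (+0.8351, -0.5501)
edge 3: e_3 = (+1.22, -3.03);  n_3 = (-0.9276, -0.3735)
∠(n_0, n_3) = 124.70°
δ = |180° − 124.70°| = 55.30°
55.30° ≤ 2α = 61.93°  →  valid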